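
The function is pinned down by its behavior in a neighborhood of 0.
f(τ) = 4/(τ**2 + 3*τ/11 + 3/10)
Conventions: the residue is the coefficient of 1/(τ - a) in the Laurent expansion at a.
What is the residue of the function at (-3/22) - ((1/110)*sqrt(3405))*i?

The residue is ((44/681)*sqrt(3405))*i.

The factor τ**2 + 3*τ/11 + 3/10 splits as (τ - a)(τ - a') with a = (-3/22) - ((1/110)*sqrt(3405))*i, a' = (-3/22) + ((1/110)*sqrt(3405))*i. At the order-1 pole a set g(τ) = (τ - a)*f(τ) = [4] / (τ - a').
Simple pole: residue = g(a) at a = (-3/22) - ((1/110)*sqrt(3405))*i, which is ((44/681)*sqrt(3405))*i.


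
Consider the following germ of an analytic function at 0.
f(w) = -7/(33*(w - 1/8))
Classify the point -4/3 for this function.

The point is a regular point.

Denominator factors: w - 1/8 = -35/24 at w = -4/3 — none vanishes.
So the germ continues analytically to -4/3.


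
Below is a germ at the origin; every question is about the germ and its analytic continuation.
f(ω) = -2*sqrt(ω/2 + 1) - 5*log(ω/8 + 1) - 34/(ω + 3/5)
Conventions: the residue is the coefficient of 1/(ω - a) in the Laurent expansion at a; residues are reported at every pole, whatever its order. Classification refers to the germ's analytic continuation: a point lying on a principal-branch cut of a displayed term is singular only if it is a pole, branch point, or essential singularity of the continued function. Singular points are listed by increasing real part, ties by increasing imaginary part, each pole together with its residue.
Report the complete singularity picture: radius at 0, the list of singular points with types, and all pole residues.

Radius of convergence at 0: 3/5.
At -8: a logarithmic branch point.
At -2: an algebraic (square-root) branch point.
At -3/5: a pole of order 1; residue -34.

Denominator factor (ω + 3/5): pole of order 1 at -3/5, modulus 3/5.
Branch term (-2)*sqrt(1 - ω/(-2)): its argument vanishes at ω = -2, a square-root branch point, modulus 2.
Branch term (-5)*log(1 - ω/(-8)): its argument vanishes at ω = -8, a logarithmic branch point, modulus 8.
The radius of convergence is the smallest modulus among the singular points: 3/5.
The branch terms are analytic at -3/5 and contribute nothing to the residue; only the rational part matters.
At the order-1 pole -3/5 set g(ω) = (ω - (-3/5))*(rational part) = -34.
Simple pole: residue = g(a) at a = -3/5, which is -34.
List the singular points by increasing real part (a conjugate pair: the negative imaginary part first).


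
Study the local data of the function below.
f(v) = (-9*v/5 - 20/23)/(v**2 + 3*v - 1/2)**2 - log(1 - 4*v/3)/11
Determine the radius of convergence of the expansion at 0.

Denominator factor (v**2 + 3*v - 1/2)^2: discriminant 11, real irrational roots -3/2 + (1/2)*sqrt(11) and -3/2 - (1/2)*sqrt(11); poles of order 2, moduli -3/2 + (1/2)*sqrt(11) and 3/2 + (1/2)*sqrt(11).
Branch term (-1/11)*log(1 - v/(3/4)): its argument vanishes at v = 3/4, a logarithmic branch point, modulus 3/4.
The radius of convergence is the smallest modulus among the singular points: -3/2 + (1/2)*sqrt(11).

The radius of convergence is -3/2 + (1/2)*sqrt(11).


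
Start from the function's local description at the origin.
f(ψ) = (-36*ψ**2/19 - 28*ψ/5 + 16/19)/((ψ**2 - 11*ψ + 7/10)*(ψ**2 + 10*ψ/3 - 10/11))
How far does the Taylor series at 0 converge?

Denominator factor (ψ**2 + 10*ψ/3 - 10/11): discriminant 1460/99, real irrational roots -5/3 + (1/33)*sqrt(4015) and -5/3 - (1/33)*sqrt(4015); poles of order 1, moduli -5/3 + (1/33)*sqrt(4015) and 5/3 + (1/33)*sqrt(4015).
Denominator factor (ψ**2 - 11*ψ + 7/10): discriminant 591/5, real irrational roots 11/2 + (1/10)*sqrt(2955) and 11/2 - (1/10)*sqrt(2955); poles of order 1, moduli 11/2 + (1/10)*sqrt(2955) and 11/2 - (1/10)*sqrt(2955).
The radius of convergence is the smallest modulus among the singular points: 11/2 - (1/10)*sqrt(2955).

The radius of convergence is 11/2 - (1/10)*sqrt(2955).


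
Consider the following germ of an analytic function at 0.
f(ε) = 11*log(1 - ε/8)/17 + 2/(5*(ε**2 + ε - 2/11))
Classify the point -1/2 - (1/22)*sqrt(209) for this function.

The point is a pole of order 1.

The denominator factor ε**2 + ε - 2/11 vanishes at -1/2 - (1/22)*sqrt(209) and appears to the power 1; the numerator there equals 2/5, nonzero, and no other factor vanishes.
The branch terms are analytic at this point.
Hence a pole whose order is the multiplicity, 1.


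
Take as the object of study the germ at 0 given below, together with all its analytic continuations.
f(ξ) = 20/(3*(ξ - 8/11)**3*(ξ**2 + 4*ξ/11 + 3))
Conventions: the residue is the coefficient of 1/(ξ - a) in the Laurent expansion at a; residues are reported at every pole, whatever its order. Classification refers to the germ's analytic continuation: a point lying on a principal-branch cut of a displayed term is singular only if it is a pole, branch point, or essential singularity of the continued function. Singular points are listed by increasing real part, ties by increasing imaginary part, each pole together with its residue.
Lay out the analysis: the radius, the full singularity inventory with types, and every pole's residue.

Radius of convergence at 0: 8/11.
At (-2/11) - ((1/11)*sqrt(359))*i: a pole of order 1; residue (8638190/290107737) + ((1430425700/104148677583)*sqrt(359))*i.
At (-2/11) + ((1/11)*sqrt(359))*i: a pole of order 1; residue (8638190/290107737) - ((1430425700/104148677583)*sqrt(359))*i.
At 8/11: a pole of order 3; residue -17276380/290107737.

Denominator factor (ξ - 8/11)^3: pole of order 3 at 8/11, modulus 8/11.
Denominator factor (ξ**2 + 4*ξ/11 + 3): discriminant -1436/121, complex-conjugate roots (-2/11) + ((1/11)*sqrt(359))*i and (-2/11) - ((1/11)*sqrt(359))*i; poles of order 1, moduli sqrt(3) and sqrt(3).
The radius of convergence is the smallest modulus among the singular points: 8/11.
The factor ξ**2 + 4*ξ/11 + 3 splits as (ξ - a)(ξ - a') with a = (-2/11) - ((1/11)*sqrt(359))*i, a' = (-2/11) + ((1/11)*sqrt(359))*i. At the order-1 pole a set g(ξ) = (ξ - a)*f(ξ) = [20/(3*(ξ - 8/11)**3)] / (ξ - a').
Simple pole: residue = g(a) at a = (-2/11) - ((1/11)*sqrt(359))*i, which is (8638190/290107737) + ((1430425700/104148677583)*sqrt(359))*i.
The factor ξ**2 + 4*ξ/11 + 3 splits as (ξ - a)(ξ - a') with a = (-2/11) + ((1/11)*sqrt(359))*i, a' = (-2/11) - ((1/11)*sqrt(359))*i. At the order-1 pole a set g(ξ) = (ξ - a)*f(ξ) = [20/(3*(ξ - 8/11)**3)] / (ξ - a').
Simple pole: residue = g(a) at a = (-2/11) + ((1/11)*sqrt(359))*i, which is (8638190/290107737) - ((1430425700/104148677583)*sqrt(359))*i.
At the order-3 pole 8/11 set g(ξ) = (ξ - (8/11))^3*f(ξ) = 20/(3*(ξ**2 + 4*ξ/11 + 3)).
Order-3 pole: residue = g''(a)/2; g''(8/11) = -34552760/290107737, so the residue is -17276380/290107737.
List the singular points by increasing real part (a conjugate pair: the negative imaginary part first).


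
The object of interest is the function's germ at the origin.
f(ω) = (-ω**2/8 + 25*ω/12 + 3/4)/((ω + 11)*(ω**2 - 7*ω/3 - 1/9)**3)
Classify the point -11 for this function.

The denominator factor ω + 11 vanishes at -11 and appears to the power 1; the numerator there equals -895/24, nonzero, and no other factor vanishes.
Hence a pole whose order is the multiplicity, 1.

The point is a pole of order 1.


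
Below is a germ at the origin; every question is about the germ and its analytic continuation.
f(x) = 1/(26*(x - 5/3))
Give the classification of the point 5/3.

The denominator factor x - 5/3 vanishes at 5/3 and appears to the power 1; the numerator there equals 1/26, nonzero, and no other factor vanishes.
Hence a pole whose order is the multiplicity, 1.

The point is a pole of order 1.


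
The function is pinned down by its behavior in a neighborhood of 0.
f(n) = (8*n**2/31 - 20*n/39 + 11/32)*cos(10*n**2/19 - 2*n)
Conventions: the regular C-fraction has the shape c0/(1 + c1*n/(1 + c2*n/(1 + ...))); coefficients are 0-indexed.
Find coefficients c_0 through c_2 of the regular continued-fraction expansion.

The regular C-fraction coefficients are [11/32, 640/429, -9912503/4255680].

Taylor coefficients (expand at 0): a_0 = 11/32, a_1 = -20/39, a_2 = -213/496.
c0 = a_0 = 11/32. Peel one level at a time: if S = 1 + c*n/S' with S'(0) = 1, then c is the n-coefficient of S and S' = c*n/(S - 1).
S_1 = c0/f = 1 + (640/429)*n + (19825006/5705271)*n^2 + ...; c1 = 640/429.
S_2 = c1*n/(S_1 - 1) = 1 + (-9912503/4255680)*n + ...; c2 = -9912503/4255680.


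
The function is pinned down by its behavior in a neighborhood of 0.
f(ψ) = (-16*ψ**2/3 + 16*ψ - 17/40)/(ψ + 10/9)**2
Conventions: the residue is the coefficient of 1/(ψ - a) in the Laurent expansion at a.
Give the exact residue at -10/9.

The residue is 752/27.

At the order-2 pole -10/9 set g(ψ) = (ψ - (-10/9))^2*f(ψ) = -16*ψ**2/3 + 16*ψ - 17/40.
Order-2 pole: residue = g'(a); g'(-10/9) = 752/27, so the residue is 752/27.


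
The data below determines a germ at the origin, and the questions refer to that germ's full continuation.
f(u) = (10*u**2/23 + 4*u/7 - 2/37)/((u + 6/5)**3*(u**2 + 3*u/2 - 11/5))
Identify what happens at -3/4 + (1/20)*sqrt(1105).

The point is a pole of order 1.

The denominator factor u**2 + 3*u/2 - 11/5 vanishes at -3/4 + (1/20)*sqrt(1105) and appears to the power 1; the numerator there equals 22947/23828 - (13/3220)*sqrt(1105), nonzero, and no other factor vanishes.
Hence a pole whose order is the multiplicity, 1.


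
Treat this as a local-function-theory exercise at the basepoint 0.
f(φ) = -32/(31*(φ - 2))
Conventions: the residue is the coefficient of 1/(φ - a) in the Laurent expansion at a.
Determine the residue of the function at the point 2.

The residue is -32/31.

At the order-1 pole 2 set g(φ) = (φ - (2))*f(φ) = -32/31.
Simple pole: residue = g(a) at a = 2, which is -32/31.


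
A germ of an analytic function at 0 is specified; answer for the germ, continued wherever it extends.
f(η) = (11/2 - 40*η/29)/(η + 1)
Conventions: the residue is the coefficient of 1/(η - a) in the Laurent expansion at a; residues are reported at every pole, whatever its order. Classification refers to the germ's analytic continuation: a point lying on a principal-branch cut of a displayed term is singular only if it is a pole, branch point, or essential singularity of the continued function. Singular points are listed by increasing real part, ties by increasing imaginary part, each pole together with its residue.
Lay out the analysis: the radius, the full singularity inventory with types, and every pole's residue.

Denominator factor (η + 1): pole of order 1 at -1, modulus 1.
The radius of convergence is the smallest modulus among the singular points: 1.
At the order-1 pole -1 set g(η) = (η - (-1))*f(η) = 11/2 - 40*η/29.
Simple pole: residue = g(a) at a = -1, which is 399/58.

Radius of convergence at 0: 1.
At -1: a pole of order 1; residue 399/58.


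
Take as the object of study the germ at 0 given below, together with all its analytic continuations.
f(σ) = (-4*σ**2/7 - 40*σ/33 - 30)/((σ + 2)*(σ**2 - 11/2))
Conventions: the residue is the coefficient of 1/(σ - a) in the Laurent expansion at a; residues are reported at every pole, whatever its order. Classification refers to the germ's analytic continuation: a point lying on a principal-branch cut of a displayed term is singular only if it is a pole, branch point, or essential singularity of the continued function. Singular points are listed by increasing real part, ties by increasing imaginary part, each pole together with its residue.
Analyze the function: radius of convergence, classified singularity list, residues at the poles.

Radius of convergence at 0: 2.
At -(1/2)*sqrt(22): a pole of order 1; residue -7096/693 - (1252/693)*sqrt(22).
At -2: a pole of order 1; residue 13796/693.
At (1/2)*sqrt(22): a pole of order 1; residue -7096/693 + (1252/693)*sqrt(22).

Denominator factor (σ**2 - 11/2): discriminant 22, real irrational roots (1/2)*sqrt(22) and -(1/2)*sqrt(22); poles of order 1, moduli (1/2)*sqrt(22) and (1/2)*sqrt(22).
Denominator factor (σ + 2): pole of order 1 at -2, modulus 2.
The radius of convergence is the smallest modulus among the singular points: 2.
The factor σ**2 - 11/2 splits as (σ - a)(σ - a') with a = -(1/2)*sqrt(22), a' = (1/2)*sqrt(22). At the order-1 pole a set g(σ) = (σ - a)*f(σ) = [(-4*σ**2/7 - 40*σ/33 - 30)/(σ + 2)] / (σ - a').
Simple pole: residue = g(a) at a = -(1/2)*sqrt(22), which is -7096/693 - (1252/693)*sqrt(22).
At the order-1 pole -2 set g(σ) = (σ - (-2))*f(σ) = (-4*σ**2/7 - 40*σ/33 - 30)/(σ**2 - 11/2).
Simple pole: residue = g(a) at a = -2, which is 13796/693.
The factor σ**2 - 11/2 splits as (σ - a)(σ - a') with a = (1/2)*sqrt(22), a' = -(1/2)*sqrt(22). At the order-1 pole a set g(σ) = (σ - a)*f(σ) = [(-4*σ**2/7 - 40*σ/33 - 30)/(σ + 2)] / (σ - a').
Simple pole: residue = g(a) at a = (1/2)*sqrt(22), which is -7096/693 + (1252/693)*sqrt(22).
List the singular points by increasing real part (a conjugate pair: the negative imaginary part first).


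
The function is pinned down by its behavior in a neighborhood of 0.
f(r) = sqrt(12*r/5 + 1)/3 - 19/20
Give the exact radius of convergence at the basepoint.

The radius of convergence is 5/12.

Branch term (1/3)*sqrt(1 - r/(-5/12)): its argument vanishes at r = -5/12, a square-root branch point, modulus 5/12.
The radius of convergence is the smallest modulus among the singular points: 5/12.


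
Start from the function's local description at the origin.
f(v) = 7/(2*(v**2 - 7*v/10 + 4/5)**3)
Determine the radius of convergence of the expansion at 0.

The radius of convergence is (2/5)*sqrt(5).

Denominator factor (v**2 - 7*v/10 + 4/5)^3: discriminant -271/100, complex-conjugate roots (7/20) + ((1/20)*sqrt(271))*i and (7/20) - ((1/20)*sqrt(271))*i; poles of order 3, moduli (2/5)*sqrt(5) and (2/5)*sqrt(5).
The radius of convergence is the smallest modulus among the singular points: (2/5)*sqrt(5).


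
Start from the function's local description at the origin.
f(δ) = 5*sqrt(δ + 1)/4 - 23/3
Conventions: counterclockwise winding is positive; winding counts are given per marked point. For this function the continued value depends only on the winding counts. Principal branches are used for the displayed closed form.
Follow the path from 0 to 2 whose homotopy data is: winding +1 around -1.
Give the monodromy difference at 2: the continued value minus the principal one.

Continued minus principal equals -(5/2)*sqrt(3).

The rational part is single-valued and drops out of the difference; each branch term changes only by its own monodromy.
(5/4)*sqrt(1 - δ/(-1)): winding +1 is odd, the square root flips sign, contributing -2*(5/4)*sqrt(1 - (2)/(-1)) = -2*(5/4)*sqrt(3) = -(5/2)*sqrt(3).
Summing the contributions at δ = 2 gives -(5/2)*sqrt(3).


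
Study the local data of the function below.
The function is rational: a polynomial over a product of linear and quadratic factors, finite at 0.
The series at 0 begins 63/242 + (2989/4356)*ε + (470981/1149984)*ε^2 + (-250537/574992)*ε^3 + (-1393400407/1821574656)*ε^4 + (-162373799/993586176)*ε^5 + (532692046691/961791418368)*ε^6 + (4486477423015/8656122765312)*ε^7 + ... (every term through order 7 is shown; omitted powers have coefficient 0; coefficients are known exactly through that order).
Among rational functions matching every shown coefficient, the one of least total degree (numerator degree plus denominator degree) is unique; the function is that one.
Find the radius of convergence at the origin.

No rational of total degree below 6 reproduces all 8 coefficients; solving the [2/4] Pade equations on them gives f(ε) = (ε**2/14 + 17*ε/18 + 9/14)/(ε**2 - 11*ε/12 + 11/7)**2, whose expansion matches every shown term.
Denominator factor (ε**2 - 11*ε/12 + 11/7)^2: discriminant -5489/1008, complex-conjugate roots (11/24) + ((1/168)*sqrt(38423))*i and (11/24) - ((1/168)*sqrt(38423))*i; poles of order 2, moduli (1/7)*sqrt(77) and (1/7)*sqrt(77).
The radius of convergence is the smallest modulus among the singular points: (1/7)*sqrt(77).

The radius of convergence is (1/7)*sqrt(77).


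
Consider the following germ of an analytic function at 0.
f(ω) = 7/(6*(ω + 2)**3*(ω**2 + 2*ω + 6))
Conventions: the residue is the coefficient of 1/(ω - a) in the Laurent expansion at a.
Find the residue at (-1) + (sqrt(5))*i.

The residue is (7/1296) + ((49/6480)*sqrt(5))*i.

The factor ω**2 + 2*ω + 6 splits as (ω - a)(ω - a') with a = (-1) + (sqrt(5))*i, a' = (-1) - (sqrt(5))*i. At the order-1 pole a set g(ω) = (ω - a)*f(ω) = [7/(6*(ω + 2)**3)] / (ω - a').
Simple pole: residue = g(a) at a = (-1) + (sqrt(5))*i, which is (7/1296) + ((49/6480)*sqrt(5))*i.


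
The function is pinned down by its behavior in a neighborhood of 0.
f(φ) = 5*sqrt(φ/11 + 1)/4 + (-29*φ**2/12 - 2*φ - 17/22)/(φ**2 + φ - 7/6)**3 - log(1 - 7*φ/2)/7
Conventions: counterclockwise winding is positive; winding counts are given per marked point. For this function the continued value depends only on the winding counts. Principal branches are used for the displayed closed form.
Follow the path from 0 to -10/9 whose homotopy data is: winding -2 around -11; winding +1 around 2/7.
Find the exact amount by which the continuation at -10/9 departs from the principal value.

The rational part is single-valued and drops out of the difference; each branch term changes only by its own monodromy.
(5/4)*sqrt(1 - φ/(-11)): winding -2 is even, the square root returns to the same sheet, contribution 0.
(-1/7)*log(1 - φ/(2/7)): each positive loop around 2/7 adds 2*pi*i to the log, so winding +1 contributes (-1/7)*(1)*2*pi*i = -(2/7)*pi*i.
Summing the contributions at φ = -10/9 gives -(2/7)*pi*i.

Continued minus principal equals -(2/7)*pi*i.


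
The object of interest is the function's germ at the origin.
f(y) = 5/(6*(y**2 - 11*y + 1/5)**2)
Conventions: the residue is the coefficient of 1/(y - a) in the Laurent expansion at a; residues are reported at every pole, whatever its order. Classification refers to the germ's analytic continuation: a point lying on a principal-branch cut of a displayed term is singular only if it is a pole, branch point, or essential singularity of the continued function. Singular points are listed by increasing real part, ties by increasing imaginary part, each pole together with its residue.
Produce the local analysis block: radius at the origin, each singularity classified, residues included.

Radius of convergence at 0: 11/2 - (1/10)*sqrt(3005).
At 11/2 - (1/10)*sqrt(3005): a pole of order 2; residue (25/1083603)*sqrt(3005).
At 11/2 + (1/10)*sqrt(3005): a pole of order 2; residue -(25/1083603)*sqrt(3005).

Denominator factor (y**2 - 11*y + 1/5)^2: discriminant 601/5, real irrational roots 11/2 + (1/10)*sqrt(3005) and 11/2 - (1/10)*sqrt(3005); poles of order 2, moduli 11/2 + (1/10)*sqrt(3005) and 11/2 - (1/10)*sqrt(3005).
The radius of convergence is the smallest modulus among the singular points: 11/2 - (1/10)*sqrt(3005).
The factor y**2 - 11*y + 1/5 splits as (y - a)(y - a') with a = 11/2 - (1/10)*sqrt(3005), a' = 11/2 + (1/10)*sqrt(3005). At the order-2 pole a set g(y) = (y - a)^2*f(y) = [5/6] / (y - a')^2.
Order-2 pole: residue = g'(a); g'(11/2 - (1/10)*sqrt(3005)) = (25/1083603)*sqrt(3005), so the residue is (25/1083603)*sqrt(3005).
The factor y**2 - 11*y + 1/5 splits as (y - a)(y - a') with a = 11/2 + (1/10)*sqrt(3005), a' = 11/2 - (1/10)*sqrt(3005). At the order-2 pole a set g(y) = (y - a)^2*f(y) = [5/6] / (y - a')^2.
Order-2 pole: residue = g'(a); g'(11/2 + (1/10)*sqrt(3005)) = -(25/1083603)*sqrt(3005), so the residue is -(25/1083603)*sqrt(3005).
List the singular points by increasing real part (a conjugate pair: the negative imaginary part first).


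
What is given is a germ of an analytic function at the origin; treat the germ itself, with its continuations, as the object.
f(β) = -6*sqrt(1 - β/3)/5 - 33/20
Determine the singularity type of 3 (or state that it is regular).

The term (-6/5)*sqrt(1 - β/(3)) has argument 1 - 3/(3) = 0 at 3: a square-root (algebraic, two-sheeted) branch point; the remaining terms are analytic or single-valued there.

The point is an algebraic (square-root) branch point.


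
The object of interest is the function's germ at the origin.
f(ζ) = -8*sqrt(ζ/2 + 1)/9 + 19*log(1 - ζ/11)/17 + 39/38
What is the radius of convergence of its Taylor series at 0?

The radius of convergence is 2.

Branch term (-8/9)*sqrt(1 - ζ/(-2)): its argument vanishes at ζ = -2, a square-root branch point, modulus 2.
Branch term (19/17)*log(1 - ζ/(11)): its argument vanishes at ζ = 11, a logarithmic branch point, modulus 11.
The radius of convergence is the smallest modulus among the singular points: 2.


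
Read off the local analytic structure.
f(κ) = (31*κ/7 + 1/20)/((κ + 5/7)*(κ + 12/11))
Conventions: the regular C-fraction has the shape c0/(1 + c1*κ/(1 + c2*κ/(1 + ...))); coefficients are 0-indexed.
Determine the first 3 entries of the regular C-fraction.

Taylor coefficients (expand at 0): a_0 = 77/1200, a_1 = 398497/72000, a_2 = -55746823/4320000.
c0 = a_0 = 77/1200. Peel one level at a time: if S = 1 + c*κ/S' with S'(0) = 1, then c is the κ-coefficient of S and S' = c*κ/(S - 1).
S_1 = c0/f = 1 + (-36227/420)*κ + (7488171/980)*κ^2 + ...; c1 = -36227/420.
S_2 = c1*κ/(S_1 - 1) = 1 + (22464513/253589)*κ + ...; c2 = 22464513/253589.

The regular C-fraction coefficients are [77/1200, -36227/420, 22464513/253589].


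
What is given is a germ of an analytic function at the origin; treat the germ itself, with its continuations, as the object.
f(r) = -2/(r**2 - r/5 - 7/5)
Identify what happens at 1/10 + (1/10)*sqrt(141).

The denominator factor r**2 - r/5 - 7/5 vanishes at 1/10 + (1/10)*sqrt(141) and appears to the power 1; the numerator there equals -2, nonzero, and no other factor vanishes.
Hence a pole whose order is the multiplicity, 1.

The point is a pole of order 1.


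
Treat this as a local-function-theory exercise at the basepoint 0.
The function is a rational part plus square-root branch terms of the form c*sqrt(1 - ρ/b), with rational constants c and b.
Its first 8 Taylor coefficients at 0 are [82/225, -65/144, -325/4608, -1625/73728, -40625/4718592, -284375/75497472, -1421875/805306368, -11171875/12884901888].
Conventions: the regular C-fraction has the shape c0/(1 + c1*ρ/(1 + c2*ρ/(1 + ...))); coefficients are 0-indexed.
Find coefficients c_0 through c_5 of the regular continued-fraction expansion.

Taylor coefficients (read off): a_0 = 82/225, a_1 = -65/144, a_2 = -325/4608, a_3 = -1625/73728, a_4 = -40625/4718592, a_5 = -284375/75497472.
c0 = a_0 = 82/225. Peel one level at a time: if S = 1 + c*ρ/S' with S'(0) = 1, then c is the ρ-coefficient of S and S' = c*ρ/(S - 1).
S_1 = c0/f = 1 + (1625/1312)*ρ + (1486875/860672)*ρ^2 + ...; c1 = 1625/1312.
S_2 = c1*ρ/(S_1 - 1) = 1 + (-915/656)*ρ + (-25/1024)*ρ^2 + ...; c2 = -915/656.
S_3 = c2*ρ/(S_2 - 1) = 1 + (-205/11712)*ρ + (-708275/137170944)*ρ^2 + ...; c3 = -205/11712.
S_4 = c3*ρ/(S_3 - 1) = 1 + (-3455/11712)*ρ + (-25/1024)*ρ^2 + ...; c4 = -3455/11712.
S_5 = c4*ρ/(S_4 - 1) = 1 + (-915/11056)*ρ + ...; c5 = -915/11056.

The regular C-fraction coefficients are [82/225, 1625/1312, -915/656, -205/11712, -3455/11712, -915/11056].


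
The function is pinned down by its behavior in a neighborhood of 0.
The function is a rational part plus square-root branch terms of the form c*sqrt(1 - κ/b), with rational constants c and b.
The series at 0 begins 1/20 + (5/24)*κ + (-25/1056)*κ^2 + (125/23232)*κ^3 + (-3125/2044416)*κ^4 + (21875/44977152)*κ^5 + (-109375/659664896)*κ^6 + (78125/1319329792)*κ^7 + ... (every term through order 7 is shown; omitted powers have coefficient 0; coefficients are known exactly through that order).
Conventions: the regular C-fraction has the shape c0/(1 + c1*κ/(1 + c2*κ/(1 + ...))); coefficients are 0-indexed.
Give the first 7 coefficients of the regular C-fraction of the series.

The regular C-fraction coefficients are [1/20, -25/6, 565/132, 15/4972, 1115/4972, 565/9812, 1665/9812].

Taylor coefficients (read off): a_0 = 1/20, a_1 = 5/24, a_2 = -25/1056, a_3 = 125/23232, a_4 = -3125/2044416, a_5 = 21875/44977152, a_6 = -109375/659664896.
c0 = a_0 = 1/20. Peel one level at a time: if S = 1 + c*κ/S' with S'(0) = 1, then c is the κ-coefficient of S and S' = c*κ/(S - 1).
S_1 = c0/f = 1 + (-25/6)*κ + (14125/792)*κ^2 + ...; c1 = -25/6.
S_2 = c1*κ/(S_1 - 1) = 1 + (565/132)*κ + (-25/1936)*κ^2 + ...; c2 = 565/132.
S_3 = c2*κ/(S_2 - 1) = 1 + (15/4972)*κ + (-16725/24720784)*κ^2 + ...; c3 = 15/4972.
S_4 = c3*κ/(S_3 - 1) = 1 + (1115/4972)*κ + (-25/1936)*κ^2 + ...; c4 = 1115/4972.
S_5 = c4*κ/(S_4 - 1) = 1 + (565/9812)*κ + (-940725/96275344)*κ^2 + ...; c5 = 565/9812.
S_6 = c5*κ/(S_5 - 1) = 1 + (1665/9812)*κ + ...; c6 = 1665/9812.


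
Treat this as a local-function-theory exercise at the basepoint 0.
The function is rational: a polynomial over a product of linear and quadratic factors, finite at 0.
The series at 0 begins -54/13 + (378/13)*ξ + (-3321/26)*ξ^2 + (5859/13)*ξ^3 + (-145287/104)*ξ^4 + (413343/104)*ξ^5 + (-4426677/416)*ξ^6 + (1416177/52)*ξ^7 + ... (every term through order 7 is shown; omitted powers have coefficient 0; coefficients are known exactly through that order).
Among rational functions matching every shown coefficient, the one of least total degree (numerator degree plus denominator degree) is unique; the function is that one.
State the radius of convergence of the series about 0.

The radius of convergence is 1/2.

No rational of total degree below 4 reproduces all 8 coefficients; solving the [0/4] Pade equations on them gives f(ξ) = -6/(13*(ξ + 1/2)**2*(ξ + 2/3)**2), whose expansion matches every shown term.
Denominator factor (ξ + 1/2)^2: pole of order 2 at -1/2, modulus 1/2.
Denominator factor (ξ + 2/3)^2: pole of order 2 at -2/3, modulus 2/3.
The radius of convergence is the smallest modulus among the singular points: 1/2.


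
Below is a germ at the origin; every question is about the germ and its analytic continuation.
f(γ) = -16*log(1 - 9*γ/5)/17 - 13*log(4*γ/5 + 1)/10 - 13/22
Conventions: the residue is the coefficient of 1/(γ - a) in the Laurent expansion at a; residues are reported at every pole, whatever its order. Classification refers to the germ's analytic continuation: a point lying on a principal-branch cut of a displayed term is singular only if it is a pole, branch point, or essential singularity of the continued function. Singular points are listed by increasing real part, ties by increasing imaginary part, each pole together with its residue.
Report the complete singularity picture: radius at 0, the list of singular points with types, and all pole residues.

Branch term (-16/17)*log(1 - γ/(5/9)): its argument vanishes at γ = 5/9, a logarithmic branch point, modulus 5/9.
Branch term (-13/10)*log(1 - γ/(-5/4)): its argument vanishes at γ = -5/4, a logarithmic branch point, modulus 5/4.
The radius of convergence is the smallest modulus among the singular points: 5/9.
List the singular points by increasing real part (a conjugate pair: the negative imaginary part first).

Radius of convergence at 0: 5/9.
At -5/4: a logarithmic branch point.
At 5/9: a logarithmic branch point.


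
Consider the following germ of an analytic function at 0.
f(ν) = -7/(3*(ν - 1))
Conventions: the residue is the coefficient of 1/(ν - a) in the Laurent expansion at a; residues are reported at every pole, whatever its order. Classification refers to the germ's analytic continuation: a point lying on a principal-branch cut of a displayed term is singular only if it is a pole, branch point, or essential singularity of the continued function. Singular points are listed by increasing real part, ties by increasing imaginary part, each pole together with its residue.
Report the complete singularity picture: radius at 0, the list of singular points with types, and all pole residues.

Radius of convergence at 0: 1.
At 1: a pole of order 1; residue -7/3.

Denominator factor (ν - 1): pole of order 1 at 1, modulus 1.
The radius of convergence is the smallest modulus among the singular points: 1.
At the order-1 pole 1 set g(ν) = (ν - (1))*f(ν) = -7/3.
Simple pole: residue = g(a) at a = 1, which is -7/3.


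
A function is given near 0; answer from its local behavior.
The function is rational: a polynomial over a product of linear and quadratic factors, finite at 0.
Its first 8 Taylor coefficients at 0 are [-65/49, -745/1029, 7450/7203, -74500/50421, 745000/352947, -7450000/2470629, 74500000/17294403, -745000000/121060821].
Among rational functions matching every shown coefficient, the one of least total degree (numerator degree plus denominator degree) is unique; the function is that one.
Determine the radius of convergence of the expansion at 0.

The radius of convergence is 7/10.

No rational of total degree below 2 reproduces all 8 coefficients; solving the [1/1] Pade equations on them gives f(φ) = (-11*φ/6 - 13/14)/(φ + 7/10), whose expansion matches every shown term.
Denominator factor (φ + 7/10): pole of order 1 at -7/10, modulus 7/10.
The radius of convergence is the smallest modulus among the singular points: 7/10.


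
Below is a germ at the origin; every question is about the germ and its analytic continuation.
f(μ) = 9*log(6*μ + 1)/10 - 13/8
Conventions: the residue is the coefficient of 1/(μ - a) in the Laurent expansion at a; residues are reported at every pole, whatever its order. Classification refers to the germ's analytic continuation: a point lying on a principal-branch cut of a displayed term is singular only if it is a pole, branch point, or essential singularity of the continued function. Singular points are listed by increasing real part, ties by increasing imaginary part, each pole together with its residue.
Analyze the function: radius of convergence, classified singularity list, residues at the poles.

Radius of convergence at 0: 1/6.
At -1/6: a logarithmic branch point.

Branch term (9/10)*log(1 - μ/(-1/6)): its argument vanishes at μ = -1/6, a logarithmic branch point, modulus 1/6.
The radius of convergence is the smallest modulus among the singular points: 1/6.


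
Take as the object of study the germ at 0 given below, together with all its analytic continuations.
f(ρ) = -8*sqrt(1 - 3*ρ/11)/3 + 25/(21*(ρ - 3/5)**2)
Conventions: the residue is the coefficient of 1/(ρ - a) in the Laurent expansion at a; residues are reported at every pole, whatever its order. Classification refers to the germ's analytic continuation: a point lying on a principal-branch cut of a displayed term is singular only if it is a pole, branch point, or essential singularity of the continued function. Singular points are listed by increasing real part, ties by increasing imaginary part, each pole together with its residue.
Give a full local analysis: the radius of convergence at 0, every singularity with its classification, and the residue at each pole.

Denominator factor (ρ - 3/5)^2: pole of order 2 at 3/5, modulus 3/5.
Branch term (-8/3)*sqrt(1 - ρ/(11/3)): its argument vanishes at ρ = 11/3, a square-root branch point, modulus 11/3.
The radius of convergence is the smallest modulus among the singular points: 3/5.
The branch term is analytic at 3/5 and contributes nothing to the residue; only the rational part matters.
At the order-2 pole 3/5 set g(ρ) = (ρ - (3/5))^2*(rational part) = 25/21.
Order-2 pole: residue = g'(a); g'(3/5) = 0, so the residue is 0.
List the singular points by increasing real part (a conjugate pair: the negative imaginary part first).

Radius of convergence at 0: 3/5.
At 3/5: a pole of order 2; residue 0.
At 11/3: an algebraic (square-root) branch point.


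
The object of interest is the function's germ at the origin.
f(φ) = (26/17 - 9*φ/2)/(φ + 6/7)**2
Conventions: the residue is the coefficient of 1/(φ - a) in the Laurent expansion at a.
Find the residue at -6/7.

The residue is -9/2.

At the order-2 pole -6/7 set g(φ) = (φ - (-6/7))^2*f(φ) = 26/17 - 9*φ/2.
Order-2 pole: residue = g'(a); g'(-6/7) = -9/2, so the residue is -9/2.


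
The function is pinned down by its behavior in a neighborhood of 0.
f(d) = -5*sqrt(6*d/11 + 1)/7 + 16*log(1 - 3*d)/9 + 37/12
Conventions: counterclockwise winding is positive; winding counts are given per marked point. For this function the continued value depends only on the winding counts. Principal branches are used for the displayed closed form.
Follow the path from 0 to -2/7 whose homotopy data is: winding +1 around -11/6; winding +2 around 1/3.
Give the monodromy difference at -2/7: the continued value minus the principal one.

Continued minus principal equals ((10/539)*sqrt(5005)) + ((64/9)*pi)*i.

The rational part is single-valued and drops out of the difference; each branch term changes only by its own monodromy.
(-5/7)*sqrt(1 - d/(-11/6)): winding +1 is odd, the square root flips sign, contributing -2*(-5/7)*sqrt(1 - (-2/7)/(-11/6)) = -2*(-5/7)*sqrt(65/77) = (10/539)*sqrt(5005).
(16/9)*log(1 - d/(1/3)): each positive loop around 1/3 adds 2*pi*i to the log, so winding +2 contributes (16/9)*(2)*2*pi*i = (64/9)*pi*i.
Summing the contributions at d = -2/7 gives ((10/539)*sqrt(5005)) + ((64/9)*pi)*i.


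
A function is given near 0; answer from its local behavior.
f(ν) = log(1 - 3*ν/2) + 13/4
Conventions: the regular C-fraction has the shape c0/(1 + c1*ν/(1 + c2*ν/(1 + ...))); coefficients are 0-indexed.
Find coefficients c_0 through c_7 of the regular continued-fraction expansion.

Taylor coefficients (expand at 0): a_0 = 13/4, a_1 = -3/2, a_2 = -9/8, a_3 = -9/8, a_4 = -81/64, a_5 = -243/160, a_6 = -243/128, a_7 = -2187/896.
c0 = a_0 = 13/4. Peel one level at a time: if S = 1 + c*ν/S' with S'(0) = 1, then c is the ν-coefficient of S and S' = c*ν/(S - 1).
S_1 = c0/f = 1 + (6/13)*ν + (189/338)*ν^2 + ...; c1 = 6/13.
S_2 = c1*ν/(S_1 - 1) = 1 + (-63/52)*ν + (-3/16)*ν^2 + ...; c2 = -63/52.
S_3 = c2*ν/(S_2 - 1) = 1 + (-13/84)*ν + (-325/3528)*ν^2 + ...; c3 = -13/84.
S_4 = c3*ν/(S_3 - 1) = 1 + (-25/42)*ν + (-3/20)*ν^2 + ...; c4 = -25/42.
S_5 = c4*ν/(S_4 - 1) = 1 + (-63/250)*ν + (-15687/125000)*ν^2 + ...; c5 = -63/250.
S_6 = c5*ν/(S_5 - 1) = 1 + (-249/500)*ν + (-81/560)*ν^2 + ...; c6 = -249/500.
S_7 = c6*ν/(S_6 - 1) = 1 + (-675/2324)*ν + ...; c7 = -675/2324.

The regular C-fraction coefficients are [13/4, 6/13, -63/52, -13/84, -25/42, -63/250, -249/500, -675/2324].


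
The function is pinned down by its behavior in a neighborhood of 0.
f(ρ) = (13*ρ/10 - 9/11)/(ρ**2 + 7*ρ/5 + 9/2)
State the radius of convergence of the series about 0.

The radius of convergence is (3/2)*sqrt(2).

Denominator factor (ρ**2 + 7*ρ/5 + 9/2): discriminant -401/25, complex-conjugate roots (-7/10) + ((1/10)*sqrt(401))*i and (-7/10) - ((1/10)*sqrt(401))*i; poles of order 1, moduli (3/2)*sqrt(2) and (3/2)*sqrt(2).
The radius of convergence is the smallest modulus among the singular points: (3/2)*sqrt(2).


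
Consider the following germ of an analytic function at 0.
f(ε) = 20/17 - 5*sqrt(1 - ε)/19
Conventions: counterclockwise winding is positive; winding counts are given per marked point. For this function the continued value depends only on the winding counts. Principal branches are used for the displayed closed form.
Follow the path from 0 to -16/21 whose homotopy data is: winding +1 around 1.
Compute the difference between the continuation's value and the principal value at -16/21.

The rational part is single-valued and drops out of the difference; each branch term changes only by its own monodromy.
(-5/19)*sqrt(1 - ε/(1)): winding +1 is odd, the square root flips sign, contributing -2*(-5/19)*sqrt(1 - (-16/21)/(1)) = -2*(-5/19)*sqrt(37/21) = (10/399)*sqrt(777).
Summing the contributions at ε = -16/21 gives (10/399)*sqrt(777).

Continued minus principal equals (10/399)*sqrt(777).


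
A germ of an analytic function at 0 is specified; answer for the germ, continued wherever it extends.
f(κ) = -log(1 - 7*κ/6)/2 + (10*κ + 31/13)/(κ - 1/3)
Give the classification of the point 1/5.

Denominator factors: κ - 1/3 = -2/15 at κ = 1/5 — none vanishes.
Branch term log(1 - κ/(6/7)): argument at 1/5 is 23/30, nonzero, so 1/5 is not its branch point (a point on a principal cut is still regular for the continued germ).
So the germ continues analytically to 1/5.

The point is a regular point.


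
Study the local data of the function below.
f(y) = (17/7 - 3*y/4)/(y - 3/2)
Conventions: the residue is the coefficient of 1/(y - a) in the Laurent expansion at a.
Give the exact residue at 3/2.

The residue is 73/56.

At the order-1 pole 3/2 set g(y) = (y - (3/2))*f(y) = 17/7 - 3*y/4.
Simple pole: residue = g(a) at a = 3/2, which is 73/56.


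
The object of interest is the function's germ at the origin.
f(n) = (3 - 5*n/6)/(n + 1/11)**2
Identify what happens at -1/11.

The point is a pole of order 2.

The denominator factor n + 1/11 vanishes at -1/11 and appears to the power 2; the numerator there equals 203/66, nonzero, and no other factor vanishes.
Hence a pole whose order is the multiplicity, 2.


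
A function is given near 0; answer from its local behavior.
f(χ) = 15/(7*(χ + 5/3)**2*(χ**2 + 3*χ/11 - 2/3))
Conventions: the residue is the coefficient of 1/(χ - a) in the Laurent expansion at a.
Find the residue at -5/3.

At the order-2 pole -5/3 set g(χ) = (χ - (-5/3))^2*f(χ) = 15/(7*(χ**2 + 3*χ/11 - 2/3)).
Order-2 pole: residue = g'(a); g'(-5/3) = 449955/188272, so the residue is 449955/188272.

The residue is 449955/188272.


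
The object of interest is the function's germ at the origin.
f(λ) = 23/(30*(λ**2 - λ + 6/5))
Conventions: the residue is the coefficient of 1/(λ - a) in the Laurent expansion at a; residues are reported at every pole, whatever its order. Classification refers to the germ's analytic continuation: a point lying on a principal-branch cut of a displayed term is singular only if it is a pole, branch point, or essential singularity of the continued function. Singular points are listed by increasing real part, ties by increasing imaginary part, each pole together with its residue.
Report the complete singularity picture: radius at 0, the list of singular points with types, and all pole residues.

Denominator factor (λ**2 - λ + 6/5): discriminant -19/5, complex-conjugate roots (1/2) + ((1/10)*sqrt(95))*i and (1/2) - ((1/10)*sqrt(95))*i; poles of order 1, moduli (1/5)*sqrt(30) and (1/5)*sqrt(30).
The radius of convergence is the smallest modulus among the singular points: (1/5)*sqrt(30).
The factor λ**2 - λ + 6/5 splits as (λ - a)(λ - a') with a = (1/2) - ((1/10)*sqrt(95))*i, a' = (1/2) + ((1/10)*sqrt(95))*i. At the order-1 pole a set g(λ) = (λ - a)*f(λ) = [23/30] / (λ - a').
Simple pole: residue = g(a) at a = (1/2) - ((1/10)*sqrt(95))*i, which is ((23/570)*sqrt(95))*i.
The factor λ**2 - λ + 6/5 splits as (λ - a)(λ - a') with a = (1/2) + ((1/10)*sqrt(95))*i, a' = (1/2) - ((1/10)*sqrt(95))*i. At the order-1 pole a set g(λ) = (λ - a)*f(λ) = [23/30] / (λ - a').
Simple pole: residue = g(a) at a = (1/2) + ((1/10)*sqrt(95))*i, which is -((23/570)*sqrt(95))*i.
List the singular points by increasing real part (a conjugate pair: the negative imaginary part first).

Radius of convergence at 0: (1/5)*sqrt(30).
At (1/2) - ((1/10)*sqrt(95))*i: a pole of order 1; residue ((23/570)*sqrt(95))*i.
At (1/2) + ((1/10)*sqrt(95))*i: a pole of order 1; residue -((23/570)*sqrt(95))*i.


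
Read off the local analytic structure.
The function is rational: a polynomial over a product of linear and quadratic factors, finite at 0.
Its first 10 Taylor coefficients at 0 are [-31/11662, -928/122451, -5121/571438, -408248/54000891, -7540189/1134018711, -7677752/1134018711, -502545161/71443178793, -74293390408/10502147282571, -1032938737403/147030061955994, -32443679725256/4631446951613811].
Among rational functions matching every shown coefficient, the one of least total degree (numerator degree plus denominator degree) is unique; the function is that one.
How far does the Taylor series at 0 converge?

No rational of total degree below 8 reproduces all 10 coefficients; solving the [1/7] Pade equations on them gives f(ω) = (7*ω/6 + 31/34)/((ω - 1)*(ω**2 - 4*ω/3 + 7)**3), whose expansion matches every shown term.
Denominator factor (ω - 1): pole of order 1 at 1, modulus 1.
Denominator factor (ω**2 - 4*ω/3 + 7)^3: discriminant -236/9, complex-conjugate roots (2/3) + ((1/3)*sqrt(59))*i and (2/3) - ((1/3)*sqrt(59))*i; poles of order 3, moduli sqrt(7) and sqrt(7).
The radius of convergence is the smallest modulus among the singular points: 1.

The radius of convergence is 1.
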